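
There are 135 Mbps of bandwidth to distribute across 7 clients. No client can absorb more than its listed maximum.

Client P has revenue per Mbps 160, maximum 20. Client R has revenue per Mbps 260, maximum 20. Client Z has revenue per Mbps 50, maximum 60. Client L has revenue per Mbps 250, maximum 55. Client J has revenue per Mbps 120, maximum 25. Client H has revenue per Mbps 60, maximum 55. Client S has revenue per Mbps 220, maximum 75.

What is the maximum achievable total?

Rank by revenue per Mbps: Client R 260 > Client L 250 > Client S 220 > Client P 160 > Client J 120 > Client H 60 > Client Z 50.
Client R: +20 to 20 (cap) ; 115 left.
Client L: +55 to 55 (cap) ; 60 left.
Only 60 left; Client S takes them to reach 60.
Total = 260×20 + 250×55 + 220×60 = 32150.

32150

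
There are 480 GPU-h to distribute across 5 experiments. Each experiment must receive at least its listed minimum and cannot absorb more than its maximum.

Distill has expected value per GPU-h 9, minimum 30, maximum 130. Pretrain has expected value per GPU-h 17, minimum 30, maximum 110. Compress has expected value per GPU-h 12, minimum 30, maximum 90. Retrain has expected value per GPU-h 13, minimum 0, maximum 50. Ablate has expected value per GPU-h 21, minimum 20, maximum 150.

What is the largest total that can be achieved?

Meeting every minimum uses 30+30+30+0+20 = 110 GPU-h, leaving 370.
Rank by expected value per GPU-h: Ablate 21 > Pretrain 17 > Retrain 13 > Compress 12 > Distill 9.
Ablate: +130 to 150 (cap) → 240 left.
Pretrain: +80 to 110 (cap) → 160 left.
Give Retrain 50 more to hit its cap of 50 → 110 left.
Compress: +60 to 90 (cap) → 50 left.
Only 50 left; Distill takes them to reach 80.
Total = 9×80 + 17×110 + 12×90 + 13×50 + 21×150 = 7470.

7470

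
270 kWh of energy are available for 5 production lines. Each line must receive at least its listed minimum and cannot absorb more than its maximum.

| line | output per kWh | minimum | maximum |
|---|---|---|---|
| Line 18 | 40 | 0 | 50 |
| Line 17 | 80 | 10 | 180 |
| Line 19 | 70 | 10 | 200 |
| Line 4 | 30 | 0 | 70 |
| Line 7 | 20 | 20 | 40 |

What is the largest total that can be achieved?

Meeting every minimum uses 0+10+10+0+20 = 40 kWh, leaving 230.
Order the production lines by output per kWh: Line 17 80 > Line 19 70 > Line 18 40 > Line 4 30 > Line 7 20.
Line 17: +170 to 180 (cap) — 60 left.
Line 19: +60 (room for 190) → 70. Pool exhausted.
Total = 80×180 + 70×70 + 20×20 = 19700.

19700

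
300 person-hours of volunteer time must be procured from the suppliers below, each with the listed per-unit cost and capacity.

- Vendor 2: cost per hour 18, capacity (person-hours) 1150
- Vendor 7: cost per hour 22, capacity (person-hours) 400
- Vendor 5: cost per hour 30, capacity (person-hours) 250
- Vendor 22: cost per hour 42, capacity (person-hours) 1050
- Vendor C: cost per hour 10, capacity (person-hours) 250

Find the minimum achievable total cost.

3400

Use suppliers in increasing cost order.
Take 250 from Vendor C at 10 ; need 50 more.
Take 50 from Vendor 2 at 18 to finish.
Vendor 7, Vendor 5, Vendor 22: unused.
Cost = 250×10 + 50×18 = 3400.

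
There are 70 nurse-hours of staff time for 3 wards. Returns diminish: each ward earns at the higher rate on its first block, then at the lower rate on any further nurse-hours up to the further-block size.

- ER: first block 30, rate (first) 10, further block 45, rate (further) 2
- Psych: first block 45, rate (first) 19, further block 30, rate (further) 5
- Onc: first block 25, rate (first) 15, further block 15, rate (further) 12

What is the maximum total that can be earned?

1230

Rank every tier by rate: Psych/tier1 19 > Onc/tier1 15 > Onc/tier2 12 > ER/tier1 10 > Psych/tier2 5 > ER/tier2 2.
Psych/tier1 (19): +45 → 25 left.
Fill Onc tier1 block (25 at 15) → 0 left.
Total = 19×45 + 15×25 = 1230.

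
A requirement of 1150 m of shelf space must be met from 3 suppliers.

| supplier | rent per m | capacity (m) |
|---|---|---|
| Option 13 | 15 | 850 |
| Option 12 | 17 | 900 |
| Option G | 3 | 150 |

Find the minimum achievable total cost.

Cheapest first:
Option G (3): use full 150 → 1000 m to go.
Option 13 (15): use full 850 → 150 m to go.
Option 12 (17): take the remaining 150 → done.
Cost = 150×3 + 850×15 + 150×17 = 15750.

15750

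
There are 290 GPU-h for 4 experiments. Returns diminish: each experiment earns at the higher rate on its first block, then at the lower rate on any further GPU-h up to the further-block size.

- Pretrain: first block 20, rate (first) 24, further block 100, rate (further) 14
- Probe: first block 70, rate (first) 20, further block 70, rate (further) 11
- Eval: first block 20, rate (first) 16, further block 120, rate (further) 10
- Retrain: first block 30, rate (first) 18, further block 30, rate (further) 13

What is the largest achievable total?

4750

Rank every tier by rate: Pretrain/T1 24 > Probe/T1 20 > Retrain/T1 18 > Eval/T1 16 > Pretrain/T2 14 > Retrain/T2 13 > Probe/T2 11 > Eval/T2 10.
Fill Pretrain T1 block (20 at 24) → 270 left.
Probe T1 at 20: fill all 70 → 200 left.
Fill Retrain T1 block (30 at 18) → 170 left.
Fill Eval T1 block (20 at 16) → 150 left.
Fill Pretrain T2 block (100 at 14) → 50 left.
Fill Retrain T2 block (30 at 13) → 20 left.
Probe T2 at 11: only 20 left, fill 20.
Total = 24×20 + 20×70 + 18×30 + 16×20 + 14×100 + 13×30 + 11×20 = 4750.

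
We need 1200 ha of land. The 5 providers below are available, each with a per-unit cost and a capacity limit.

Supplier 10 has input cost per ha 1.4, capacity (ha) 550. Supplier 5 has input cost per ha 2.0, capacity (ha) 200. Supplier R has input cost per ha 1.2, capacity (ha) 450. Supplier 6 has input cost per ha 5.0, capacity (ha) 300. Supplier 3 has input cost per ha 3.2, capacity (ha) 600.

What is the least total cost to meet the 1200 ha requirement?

1710

Fill from the cheapest provider first.
Supplier R (1.2): use full 450 ; 750 ha to go.
Take 550 from Supplier 10 at 1.4 ; need 200 more.
Supplier 5 (2.0): use full 200 ; 0 ha to go.
Supplier 3, Supplier 6: unused.
Cost = 450×1.2 + 550×1.4 + 200×2.0 = 1710.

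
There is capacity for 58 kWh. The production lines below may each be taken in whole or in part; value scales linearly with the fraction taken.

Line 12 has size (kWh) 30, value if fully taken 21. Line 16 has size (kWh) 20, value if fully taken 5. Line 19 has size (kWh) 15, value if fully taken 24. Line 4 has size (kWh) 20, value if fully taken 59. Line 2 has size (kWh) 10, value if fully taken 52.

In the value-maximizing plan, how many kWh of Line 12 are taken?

13

Rank by value-to-size ratio: Line 2 52/10≈5.2, Line 4 59/20≈2.95, Line 19 24/15≈1.6, Line 12 21/30≈0.7, Line 16 5/20≈0.25.
Line 2: take in full, 10 kWh for value 52 → 48 left.
Take all of Line 4 (20 kWh, value 59) → 28 kWh left.
All 15 kWh of Line 19 fit (value 24) → 13 remain.
Fill the last 13 kWh with part of Line 12: 13/30 of it earns 9.1.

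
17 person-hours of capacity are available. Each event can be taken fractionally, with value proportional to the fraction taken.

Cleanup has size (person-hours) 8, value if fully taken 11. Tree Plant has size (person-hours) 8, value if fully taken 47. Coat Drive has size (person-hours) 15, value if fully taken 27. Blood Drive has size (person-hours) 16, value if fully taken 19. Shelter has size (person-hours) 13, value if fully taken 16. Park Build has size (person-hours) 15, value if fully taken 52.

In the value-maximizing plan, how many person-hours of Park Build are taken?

Rank by value-to-size ratio: Tree Plant 47/8≈5.88, Park Build 52/15≈3.47, Coat Drive 27/15≈1.8, Cleanup 11/8≈1.38, Shelter 16/13≈1.23, Blood Drive 19/16≈1.19.
All 8 person-hours of Tree Plant fit (value 47) → 9 remain.
9 person-hours left: a 9/15 share of Park Build gives 52×9/15 = 31.2.

9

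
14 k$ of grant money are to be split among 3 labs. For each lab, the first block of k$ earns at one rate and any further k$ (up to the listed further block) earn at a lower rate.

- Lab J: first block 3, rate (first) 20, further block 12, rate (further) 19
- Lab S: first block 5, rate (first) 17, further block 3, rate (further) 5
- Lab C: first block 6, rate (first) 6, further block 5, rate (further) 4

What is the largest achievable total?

269

Treat each block as its own option and order by rate: Lab J/first 20 > Lab J/second 19 > Lab S/first 17 > Lab C/first 6 > Lab S/second 5 > Lab C/second 4.
Fill Lab J first block (3 at 20) ; 11 left.
Lab J second at 19: only 11 left, fill 11.
Total = 20×3 + 19×11 = 269.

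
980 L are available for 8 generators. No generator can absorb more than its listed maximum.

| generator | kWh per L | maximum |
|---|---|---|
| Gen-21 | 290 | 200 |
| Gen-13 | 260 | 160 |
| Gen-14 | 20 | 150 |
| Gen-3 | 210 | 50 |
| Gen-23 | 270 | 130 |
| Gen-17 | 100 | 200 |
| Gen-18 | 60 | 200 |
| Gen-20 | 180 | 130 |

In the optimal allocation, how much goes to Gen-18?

Rank by kWh per L: Gen-21 290 > Gen-23 270 > Gen-13 260 > Gen-3 210 > Gen-20 180 > Gen-17 100 > Gen-18 60 > Gen-14 20.
Gen-21: +200 to 200 (cap) ; 780 left.
Gen-23: +130 to 130 (cap) ; 650 left.
Gen-13: +160 to 160 (cap) ; 490 left.
Gen-3: +50 to 50 (cap) ; 440 left.
Gen-20 takes 130 to reach its cap of 130 ; 310 left.
Gen-17 takes 200 to reach its cap of 200 ; 110 left.
Gen-18 has room for 200 but only 110 remain, so it gets 110.

110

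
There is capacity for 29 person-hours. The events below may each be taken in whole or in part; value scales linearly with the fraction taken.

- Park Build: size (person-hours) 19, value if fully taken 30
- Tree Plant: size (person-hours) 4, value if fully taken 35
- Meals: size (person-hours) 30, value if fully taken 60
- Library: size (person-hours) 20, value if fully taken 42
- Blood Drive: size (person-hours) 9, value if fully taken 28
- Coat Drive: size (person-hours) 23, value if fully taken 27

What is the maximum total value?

Sort by value density: Tree Plant 35/4≈8.75, Blood Drive 28/9≈3.11, Library 42/20≈2.1, Meals 60/30≈2, Park Build 30/19≈1.58, Coat Drive 27/23≈1.17.
Take all of Tree Plant (4 person-hours, value 35) — 25 person-hours left.
Take all of Blood Drive (9 person-hours, value 28) — 16 person-hours left.
Only 16 person-hours remain; take 16/20 of Library for value 42×16/20 = 33.6.
Total value = 96.6.

96.6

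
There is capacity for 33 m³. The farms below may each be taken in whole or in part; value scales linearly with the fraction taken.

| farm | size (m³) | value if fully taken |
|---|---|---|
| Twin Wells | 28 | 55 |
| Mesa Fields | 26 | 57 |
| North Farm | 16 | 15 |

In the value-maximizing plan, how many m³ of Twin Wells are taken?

Best value per unit of size first: Mesa Fields 57/26≈2.19, Twin Wells 55/28≈1.96, North Farm 15/16≈0.938.
Take all of Mesa Fields (26 m³, value 57) — 7 m³ left.
Only 7 m³ remain; take 7/28 of Twin Wells for value 55×7/28 = 13.75.

7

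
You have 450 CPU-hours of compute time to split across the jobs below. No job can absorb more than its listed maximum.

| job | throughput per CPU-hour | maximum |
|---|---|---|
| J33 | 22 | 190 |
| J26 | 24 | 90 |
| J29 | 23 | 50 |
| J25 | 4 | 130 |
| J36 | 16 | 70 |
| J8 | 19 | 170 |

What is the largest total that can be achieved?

Rank by throughput per CPU-hour: J26 24 > J29 23 > J33 22 > J8 19 > J36 16 > J25 4.
Give J26 90 to hit its cap of 90 ; 360 left.
J29: +50 to 50 (cap) ; 310 left.
Give J33 190 to hit its cap of 190 ; 120 left.
Only 120 left; J8 takes them to reach 120.
Total = 22×190 + 24×90 + 23×50 + 19×120 = 9770.

9770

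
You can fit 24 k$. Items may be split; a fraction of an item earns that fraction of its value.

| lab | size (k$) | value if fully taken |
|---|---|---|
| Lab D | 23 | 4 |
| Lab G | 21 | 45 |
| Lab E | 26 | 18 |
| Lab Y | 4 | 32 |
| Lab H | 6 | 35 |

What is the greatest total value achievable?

97

Rank by value-to-size ratio: Lab Y 32/4≈8, Lab H 35/6≈5.83, Lab G 45/21≈2.14, Lab E 18/26≈0.692, Lab D 4/23≈0.174.
All 4 k$ of Lab Y fit (value 32) — 20 remain.
Lab H: take in full, 6 k$ for value 35 — 14 left.
14 k$ left: a 14/21 share of Lab G gives 45×14/21 = 30.
Total value = 97.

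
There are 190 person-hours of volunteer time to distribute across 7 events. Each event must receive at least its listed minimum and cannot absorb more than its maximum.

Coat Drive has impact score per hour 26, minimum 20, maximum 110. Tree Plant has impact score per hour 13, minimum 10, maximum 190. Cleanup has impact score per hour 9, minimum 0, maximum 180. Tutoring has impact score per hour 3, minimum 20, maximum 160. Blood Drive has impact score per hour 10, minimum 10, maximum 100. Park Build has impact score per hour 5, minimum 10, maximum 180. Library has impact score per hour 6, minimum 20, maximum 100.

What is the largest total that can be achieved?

Meeting every minimum uses 20+10+0+20+10+10+20 = 90 person-hours, leaving 100.
Order the events by impact score per hour: Coat Drive 26 > Tree Plant 13 > Blood Drive 10 > Cleanup 9 > Library 6 > Park Build 5 > Tutoring 3.
Coat Drive: +90 to 110 (cap) — 10 left.
Only 10 left; Tree Plant takes them to reach 20.
Total = 26×110 + 13×20 + 3×20 + 10×10 + 5×10 + 6×20 = 3450.

3450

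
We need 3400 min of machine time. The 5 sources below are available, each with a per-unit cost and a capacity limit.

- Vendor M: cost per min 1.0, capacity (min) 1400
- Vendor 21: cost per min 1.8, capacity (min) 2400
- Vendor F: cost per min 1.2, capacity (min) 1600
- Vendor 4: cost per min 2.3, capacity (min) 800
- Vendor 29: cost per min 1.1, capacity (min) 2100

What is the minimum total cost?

Use sources in increasing cost order.
Take 1400 from Vendor M at 1.0 → need 2000 more.
Vendor 29 (1.1): take the remaining 2000 → done.
Vendor F, Vendor 21, Vendor 4: unused.
Cost = 1400×1.0 + 2000×1.1 = 3600.

3600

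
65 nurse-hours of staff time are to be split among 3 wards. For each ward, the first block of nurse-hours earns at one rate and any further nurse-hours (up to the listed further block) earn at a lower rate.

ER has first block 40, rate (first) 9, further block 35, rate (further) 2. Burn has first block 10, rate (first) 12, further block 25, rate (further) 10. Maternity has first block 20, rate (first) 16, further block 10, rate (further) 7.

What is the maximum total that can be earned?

Order all 6 blocks by rate: Maternity/T1 16 > Burn/T1 12 > Burn/T2 10 > ER/T1 9 > Maternity/T2 7 > ER/T2 2.
Maternity T1 at 16: fill all 20 → 45 left.
Burn T1 at 12: fill all 10 → 35 left.
Burn/T2 (10): +25 → 10 left.
ER T1 at 9: only 10 left, fill 10.
Total = 16×20 + 12×10 + 10×25 + 9×10 = 780.

780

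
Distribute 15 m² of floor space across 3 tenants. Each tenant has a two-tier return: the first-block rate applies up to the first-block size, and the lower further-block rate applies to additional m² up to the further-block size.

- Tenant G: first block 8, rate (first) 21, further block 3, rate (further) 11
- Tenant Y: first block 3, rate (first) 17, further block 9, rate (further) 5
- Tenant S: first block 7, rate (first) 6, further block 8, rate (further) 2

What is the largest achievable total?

258

Treat each block as its own option and order by rate: Tenant G/tier1 21 > Tenant Y/tier1 17 > Tenant G/tier2 11 > Tenant S/tier1 6 > Tenant Y/tier2 5 > Tenant S/tier2 2.
Tenant G tier1 at 21: fill all 8 → 7 left.
Tenant Y/tier1 (17): +3 → 4 left.
Tenant G/tier2 (11): +3 → 1 left.
1 remain; put them into Tenant S tier1 at 6.
Total = 21×8 + 17×3 + 11×3 + 6×1 = 258.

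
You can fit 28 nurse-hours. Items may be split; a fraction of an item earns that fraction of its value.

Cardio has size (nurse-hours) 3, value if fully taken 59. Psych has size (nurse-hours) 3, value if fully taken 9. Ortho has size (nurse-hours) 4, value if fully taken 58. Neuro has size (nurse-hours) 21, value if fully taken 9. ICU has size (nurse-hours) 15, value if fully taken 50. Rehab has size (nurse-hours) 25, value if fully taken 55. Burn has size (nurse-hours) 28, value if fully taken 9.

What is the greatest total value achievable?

182.6

Rank by value-to-size ratio: Cardio 59/3≈19.7, Ortho 58/4≈14.5, ICU 50/15≈3.33, Psych 9/3≈3, Rehab 55/25≈2.2, Neuro 9/21≈0.429, Burn 9/28≈0.321.
Take all of Cardio (3 nurse-hours, value 59) → 25 nurse-hours left.
Take all of Ortho (4 nurse-hours, value 58) → 21 nurse-hours left.
ICU: take in full, 15 nurse-hours for value 50 → 6 left.
Take all of Psych (3 nurse-hours, value 9) → 3 nurse-hours left.
3 nurse-hours left: a 3/25 share of Rehab gives 55×3/25 = 6.6.
Total value = 182.6.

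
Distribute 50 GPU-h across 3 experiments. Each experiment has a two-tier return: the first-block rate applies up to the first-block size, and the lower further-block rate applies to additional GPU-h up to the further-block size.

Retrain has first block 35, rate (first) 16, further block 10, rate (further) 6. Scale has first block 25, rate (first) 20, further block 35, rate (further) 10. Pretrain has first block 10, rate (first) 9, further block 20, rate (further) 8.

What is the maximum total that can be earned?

900

Treat each block as its own option and order by rate: Scale/tier1 20 > Retrain/tier1 16 > Scale/tier2 10 > Pretrain/tier1 9 > Pretrain/tier2 8 > Retrain/tier2 6.
Fill Scale tier1 block (25 at 20) — 25 left.
Retrain/tier1: +25 of 35 at 16; pool empty.
Total = 20×25 + 16×25 = 900.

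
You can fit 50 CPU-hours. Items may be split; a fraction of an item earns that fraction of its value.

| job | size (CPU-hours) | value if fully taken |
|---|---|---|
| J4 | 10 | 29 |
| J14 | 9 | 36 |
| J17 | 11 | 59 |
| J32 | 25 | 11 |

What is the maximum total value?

132.8

Sort by value density: J17 59/11≈5.36, J14 36/9≈4, J4 29/10≈2.9, J32 11/25≈0.44.
J17: take in full, 11 CPU-hours for value 59 → 39 left.
All 9 CPU-hours of J14 fit (value 36) → 30 remain.
J4: take in full, 10 CPU-hours for value 29 → 20 left.
20 CPU-hours left: a 20/25 share of J32 gives 11×20/25 = 8.8.
Total value = 132.8.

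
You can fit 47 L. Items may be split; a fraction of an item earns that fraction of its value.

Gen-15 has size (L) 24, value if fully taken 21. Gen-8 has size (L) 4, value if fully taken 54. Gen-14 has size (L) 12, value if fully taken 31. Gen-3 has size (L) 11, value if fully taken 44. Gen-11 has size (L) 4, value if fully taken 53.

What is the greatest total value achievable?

196

Rank by value-to-size ratio: Gen-8 54/4≈13.5, Gen-11 53/4≈13.2, Gen-3 44/11≈4, Gen-14 31/12≈2.58, Gen-15 21/24≈0.875.
Take all of Gen-8 (4 L, value 54) → 43 L left.
Take all of Gen-11 (4 L, value 53) → 39 L left.
Take all of Gen-3 (11 L, value 44) → 28 L left.
Take all of Gen-14 (12 L, value 31) → 16 L left.
16 L left: a 16/24 share of Gen-15 gives 21×16/24 = 14.
Total value = 196.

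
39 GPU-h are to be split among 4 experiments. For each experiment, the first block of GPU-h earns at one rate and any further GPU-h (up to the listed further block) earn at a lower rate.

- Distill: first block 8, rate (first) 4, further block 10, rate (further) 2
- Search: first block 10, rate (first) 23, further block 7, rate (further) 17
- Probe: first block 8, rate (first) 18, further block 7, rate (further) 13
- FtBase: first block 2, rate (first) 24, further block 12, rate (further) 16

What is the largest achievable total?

Rank every tier by rate: FtBase/T1 24 > Search/T1 23 > Probe/T1 18 > Search/T2 17 > FtBase/T2 16 > Probe/T2 13 > Distill/T1 4 > Distill/T2 2.
FtBase T1 at 24: fill all 2 ; 37 left.
Search T1 at 23: fill all 10 ; 27 left.
Fill Probe T1 block (8 at 18) ; 19 left.
Search T2 at 17: fill all 7 ; 12 left.
FtBase/T2 (16): +12 ; 0 left.
Total = 24×2 + 23×10 + 18×8 + 17×7 + 16×12 = 733.

733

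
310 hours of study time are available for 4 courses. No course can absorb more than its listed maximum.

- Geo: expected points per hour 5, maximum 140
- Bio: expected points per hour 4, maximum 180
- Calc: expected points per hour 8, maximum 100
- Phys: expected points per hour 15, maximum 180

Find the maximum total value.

Order the courses by expected points per hour: Phys 15 > Calc 8 > Geo 5 > Bio 4.
Phys: +180 to 180 (cap) ; 130 left.
Calc takes 100 to reach its cap of 100 ; 30 left.
Geo: +30 (room for 140) → 30. Pool exhausted.
Total = 5×30 + 8×100 + 15×180 = 3650.

3650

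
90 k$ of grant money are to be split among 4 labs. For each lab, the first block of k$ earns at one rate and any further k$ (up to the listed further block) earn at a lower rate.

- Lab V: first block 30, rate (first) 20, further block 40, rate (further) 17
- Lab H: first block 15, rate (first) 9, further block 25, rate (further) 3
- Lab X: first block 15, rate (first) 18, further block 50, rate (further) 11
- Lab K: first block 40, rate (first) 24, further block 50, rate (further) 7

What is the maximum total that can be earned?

1915

Treat each block as its own option and order by rate: Lab K/T1 24 > Lab V/T1 20 > Lab X/T1 18 > Lab V/T2 17 > Lab X/T2 11 > Lab H/T1 9 > Lab K/T2 7 > Lab H/T2 3.
Fill Lab K T1 block (40 at 24) → 50 left.
Lab V T1 at 20: fill all 30 → 20 left.
Fill Lab X T1 block (15 at 18) → 5 left.
Lab V T2 at 17: only 5 left, fill 5.
Total = 24×40 + 20×30 + 18×15 + 17×5 = 1915.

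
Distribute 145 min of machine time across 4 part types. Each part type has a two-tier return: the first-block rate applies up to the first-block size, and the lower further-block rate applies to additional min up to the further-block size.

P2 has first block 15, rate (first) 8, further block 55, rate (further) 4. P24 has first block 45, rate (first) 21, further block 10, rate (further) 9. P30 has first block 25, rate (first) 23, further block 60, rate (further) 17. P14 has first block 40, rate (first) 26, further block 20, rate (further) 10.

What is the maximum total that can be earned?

3155

Treat each block as its own option and order by rate: P14/tier1 26 > P30/tier1 23 > P24/tier1 21 > P30/tier2 17 > P14/tier2 10 > P24/tier2 9 > P2/tier1 8 > P2/tier2 4.
P14 tier1 at 26: fill all 40 — 105 left.
P30/tier1 (23): +25 — 80 left.
P24/tier1 (21): +45 — 35 left.
P30/tier2: +35 of 60 at 17; pool empty.
Total = 26×40 + 23×25 + 21×45 + 17×35 = 3155.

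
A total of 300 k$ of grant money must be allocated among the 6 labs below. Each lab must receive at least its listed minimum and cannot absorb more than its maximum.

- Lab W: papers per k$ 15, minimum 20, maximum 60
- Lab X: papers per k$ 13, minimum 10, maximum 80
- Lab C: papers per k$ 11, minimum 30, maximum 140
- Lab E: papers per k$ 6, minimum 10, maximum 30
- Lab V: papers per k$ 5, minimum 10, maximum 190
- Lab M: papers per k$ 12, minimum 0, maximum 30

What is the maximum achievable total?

3620

Meeting every minimum uses 20+10+30+10+10+0 = 80 k$, leaving 220.
Rank by papers per k$: Lab W 15 > Lab X 13 > Lab M 12 > Lab C 11 > Lab E 6 > Lab V 5.
Lab W: +40 to 60 (cap) — 180 left.
Give Lab X 70 more to hit its cap of 80 — 110 left.
Give Lab M 30 more to hit its cap of 30 — 80 left.
Lab C: +80 (room for 110) → 110. Pool exhausted.
Total = 15×60 + 13×80 + 11×110 + 6×10 + 5×10 + 12×30 = 3620.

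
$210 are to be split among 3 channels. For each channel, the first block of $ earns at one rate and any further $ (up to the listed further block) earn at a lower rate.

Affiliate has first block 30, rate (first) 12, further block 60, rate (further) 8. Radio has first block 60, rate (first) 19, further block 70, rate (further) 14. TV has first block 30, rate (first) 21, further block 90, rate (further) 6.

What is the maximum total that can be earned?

Rank every tier by rate: TV/first 21 > Radio/first 19 > Radio/second 14 > Affiliate/first 12 > Affiliate/second 8 > TV/second 6.
TV first at 21: fill all 30 → 180 left.
Fill Radio first block (60 at 19) → 120 left.
Radio/second (14): +70 → 50 left.
Fill Affiliate first block (30 at 12) → 20 left.
Affiliate second at 8: only 20 left, fill 20.
Total = 21×30 + 19×60 + 14×70 + 12×30 + 8×20 = 3270.

3270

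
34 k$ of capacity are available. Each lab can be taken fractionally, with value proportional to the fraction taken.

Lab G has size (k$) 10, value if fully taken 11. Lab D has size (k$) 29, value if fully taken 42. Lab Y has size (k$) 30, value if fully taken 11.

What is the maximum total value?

47.5

Rank by value-to-size ratio: Lab D 42/29≈1.45, Lab G 11/10≈1.1, Lab Y 11/30≈0.367.
All 29 k$ of Lab D fit (value 42) ; 5 remain.
5 k$ left: a 5/10 share of Lab G gives 11×5/10 = 5.5.
Total value = 47.5.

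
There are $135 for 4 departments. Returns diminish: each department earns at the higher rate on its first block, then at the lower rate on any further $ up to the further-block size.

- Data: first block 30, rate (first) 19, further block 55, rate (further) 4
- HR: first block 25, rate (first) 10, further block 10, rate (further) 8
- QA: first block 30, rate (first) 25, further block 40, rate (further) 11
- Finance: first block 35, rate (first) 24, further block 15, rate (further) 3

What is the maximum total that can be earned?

Order all 8 blocks by rate: QA/first 25 > Finance/first 24 > Data/first 19 > QA/second 11 > HR/first 10 > HR/second 8 > Data/second 4 > Finance/second 3.
QA/first (25): +30 — 105 left.
Fill Finance first block (35 at 24) — 70 left.
Data/first (19): +30 — 40 left.
QA second at 11: fill all 40 — 0 left.
Total = 25×30 + 24×35 + 19×30 + 11×40 = 2600.

2600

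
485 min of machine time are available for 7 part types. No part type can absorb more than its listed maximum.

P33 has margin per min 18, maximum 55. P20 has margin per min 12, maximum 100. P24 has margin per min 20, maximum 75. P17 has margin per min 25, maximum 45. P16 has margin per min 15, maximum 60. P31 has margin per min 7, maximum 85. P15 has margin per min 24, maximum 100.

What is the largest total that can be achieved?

Rank by margin per min: P17 25 > P15 24 > P24 20 > P33 18 > P16 15 > P20 12 > P31 7.
P17: +45 to 45 (cap) — 440 left.
P15: +100 to 100 (cap) — 340 left.
P24: +75 to 75 (cap) — 265 left.
P33 takes 55 to reach its cap of 55 — 210 left.
Give P16 60 to hit its cap of 60 — 150 left.
P20: +100 to 100 (cap) — 50 left.
P31 has room for 85 but only 50 remain, so it gets 50.
Total = 18×55 + 12×100 + 20×75 + 25×45 + 15×60 + 7×50 + 24×100 = 8465.

8465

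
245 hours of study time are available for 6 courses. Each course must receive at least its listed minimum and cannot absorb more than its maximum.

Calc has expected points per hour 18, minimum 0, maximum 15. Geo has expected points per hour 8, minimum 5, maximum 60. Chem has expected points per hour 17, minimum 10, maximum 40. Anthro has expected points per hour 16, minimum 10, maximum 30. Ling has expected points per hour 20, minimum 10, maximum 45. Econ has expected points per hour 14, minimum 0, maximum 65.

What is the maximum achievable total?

3640

Meeting every minimum uses 0+5+10+10+10+0 = 35 hours, leaving 210.
Highest expected points per hour first: Ling 20 > Calc 18 > Chem 17 > Anthro 16 > Econ 14 > Geo 8.
Give Ling 35 more to hit its cap of 45 → 175 left.
Calc takes 15 more to reach its cap of 15 → 160 left.
Chem takes 30 more to reach its cap of 40 → 130 left.
Anthro: +20 to 30 (cap) → 110 left.
Give Econ 65 more to hit its cap of 65 → 45 left.
Only 45 left; Geo takes them to reach 50.
Total = 18×15 + 8×50 + 17×40 + 16×30 + 20×45 + 14×65 = 3640.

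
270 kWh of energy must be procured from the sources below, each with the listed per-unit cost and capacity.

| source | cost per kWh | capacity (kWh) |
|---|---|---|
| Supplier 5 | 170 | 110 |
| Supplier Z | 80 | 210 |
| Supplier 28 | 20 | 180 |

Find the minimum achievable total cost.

Cheapest first:
Take 180 from Supplier 28 at 20 — need 90 more.
Take 90 from Supplier Z at 80 to finish.
Supplier 5: unused.
Cost = 180×20 + 90×80 = 10800.

10800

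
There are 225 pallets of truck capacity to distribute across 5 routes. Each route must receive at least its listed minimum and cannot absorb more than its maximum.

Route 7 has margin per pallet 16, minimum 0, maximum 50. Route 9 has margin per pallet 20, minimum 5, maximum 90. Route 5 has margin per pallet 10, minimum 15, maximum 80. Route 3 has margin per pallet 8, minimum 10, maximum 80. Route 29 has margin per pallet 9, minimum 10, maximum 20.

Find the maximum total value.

3420

Meeting every minimum uses 0+5+15+10+10 = 40 pallets, leaving 185.
Rank by margin per pallet: Route 9 20 > Route 7 16 > Route 5 10 > Route 29 9 > Route 3 8.
Route 9: +85 to 90 (cap) — 100 left.
Route 7: +50 to 50 (cap) — 50 left.
Route 5 has room for 65 more but only 50 remain, so it gets 65.
Total = 16×50 + 20×90 + 10×65 + 8×10 + 9×10 = 3420.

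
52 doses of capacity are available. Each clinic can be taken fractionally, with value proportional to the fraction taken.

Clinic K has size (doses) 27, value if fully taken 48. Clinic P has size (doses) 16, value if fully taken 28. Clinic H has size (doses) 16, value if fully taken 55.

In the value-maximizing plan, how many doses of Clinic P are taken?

9

Best value per unit of size first: Clinic H 55/16≈3.44, Clinic K 48/27≈1.78, Clinic P 28/16≈1.75.
Clinic H: take in full, 16 doses for value 55 — 36 left.
All 27 doses of Clinic K fit (value 48) — 9 remain.
9 doses left: a 9/16 share of Clinic P gives 28×9/16 = 15.75.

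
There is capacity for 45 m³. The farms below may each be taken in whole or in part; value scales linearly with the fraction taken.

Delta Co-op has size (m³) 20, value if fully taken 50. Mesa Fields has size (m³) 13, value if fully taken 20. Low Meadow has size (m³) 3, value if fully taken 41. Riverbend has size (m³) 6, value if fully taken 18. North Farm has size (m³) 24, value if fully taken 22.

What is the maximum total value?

Best value per unit of size first: Low Meadow 41/3≈13.7, Riverbend 18/6≈3, Delta Co-op 50/20≈2.5, Mesa Fields 20/13≈1.54, North Farm 22/24≈0.917.
All 3 m³ of Low Meadow fit (value 41) ; 42 remain.
Riverbend: take in full, 6 m³ for value 18 ; 36 left.
All 20 m³ of Delta Co-op fit (value 50) ; 16 remain.
Take all of Mesa Fields (13 m³, value 20) ; 3 m³ left.
Only 3 m³ remain; take 3/24 of North Farm for value 22×3/24 = 2.75.
Total value = 131.75.

131.75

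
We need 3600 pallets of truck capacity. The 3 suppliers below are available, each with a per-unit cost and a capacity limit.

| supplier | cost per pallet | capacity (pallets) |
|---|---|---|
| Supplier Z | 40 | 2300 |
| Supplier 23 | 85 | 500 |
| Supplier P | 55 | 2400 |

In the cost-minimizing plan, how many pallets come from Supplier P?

1300

Cheapest first:
Supplier Z at 40: take all 2300 pallets — 1300 still needed.
Supplier P at 55: take 1300 of its 2400 — requirement met.
Supplier 23: unused.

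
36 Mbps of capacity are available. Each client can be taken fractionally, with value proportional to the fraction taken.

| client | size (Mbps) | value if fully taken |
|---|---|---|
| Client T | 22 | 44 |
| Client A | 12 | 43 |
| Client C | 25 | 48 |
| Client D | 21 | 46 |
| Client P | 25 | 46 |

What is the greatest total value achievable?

Sort by value density: Client A 43/12≈3.58, Client D 46/21≈2.19, Client T 44/22≈2, Client C 48/25≈1.92, Client P 46/25≈1.84.
Take all of Client A (12 Mbps, value 43) — 24 Mbps left.
Take all of Client D (21 Mbps, value 46) — 3 Mbps left.
Fill the last 3 Mbps with part of Client T: 3/22 of it earns 6.
Total value = 95.

95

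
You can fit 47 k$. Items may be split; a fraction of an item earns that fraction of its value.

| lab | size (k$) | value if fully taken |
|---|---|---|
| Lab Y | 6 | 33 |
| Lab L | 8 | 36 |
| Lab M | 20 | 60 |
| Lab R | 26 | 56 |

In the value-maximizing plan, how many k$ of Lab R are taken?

13

Sort by value density: Lab Y 33/6≈5.5, Lab L 36/8≈4.5, Lab M 60/20≈3, Lab R 56/26≈2.15.
All 6 k$ of Lab Y fit (value 33) — 41 remain.
Take all of Lab L (8 k$, value 36) — 33 k$ left.
Take all of Lab M (20 k$, value 60) — 13 k$ left.
13 k$ left: a 13/26 share of Lab R gives 56×13/26 = 28.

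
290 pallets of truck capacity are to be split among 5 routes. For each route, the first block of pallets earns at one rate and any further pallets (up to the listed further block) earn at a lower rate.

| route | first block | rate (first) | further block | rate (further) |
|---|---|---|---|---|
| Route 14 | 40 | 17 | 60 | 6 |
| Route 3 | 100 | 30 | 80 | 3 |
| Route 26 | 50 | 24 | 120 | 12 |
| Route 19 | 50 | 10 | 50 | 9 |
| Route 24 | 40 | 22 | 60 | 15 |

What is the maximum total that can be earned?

6660

Order all 10 blocks by rate: Route 3/tier1 30 > Route 26/tier1 24 > Route 24/tier1 22 > Route 14/tier1 17 > Route 24/tier2 15 > Route 26/tier2 12 > Route 19/tier1 10 > Route 19/tier2 9 > Route 14/tier2 6 > Route 3/tier2 3.
Route 3/tier1 (30): +100 → 190 left.
Fill Route 26 tier1 block (50 at 24) → 140 left.
Fill Route 24 tier1 block (40 at 22) → 100 left.
Route 14 tier1 at 17: fill all 40 → 60 left.
Route 24 tier2 at 15: fill all 60 → 0 left.
Total = 30×100 + 24×50 + 22×40 + 17×40 + 15×60 = 6660.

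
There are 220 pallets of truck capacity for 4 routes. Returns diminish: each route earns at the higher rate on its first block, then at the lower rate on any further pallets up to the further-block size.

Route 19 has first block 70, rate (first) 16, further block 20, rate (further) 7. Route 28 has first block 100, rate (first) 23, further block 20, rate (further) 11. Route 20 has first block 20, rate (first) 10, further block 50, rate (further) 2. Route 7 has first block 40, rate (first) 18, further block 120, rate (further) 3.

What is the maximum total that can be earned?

Treat each block as its own option and order by rate: Route 28/first 23 > Route 7/first 18 > Route 19/first 16 > Route 28/second 11 > Route 20/first 10 > Route 19/second 7 > Route 7/second 3 > Route 20/second 2.
Fill Route 28 first block (100 at 23) → 120 left.
Route 7/first (18): +40 → 80 left.
Route 19 first at 16: fill all 70 → 10 left.
Route 28 second at 11: only 10 left, fill 10.
Total = 23×100 + 18×40 + 16×70 + 11×10 = 4250.

4250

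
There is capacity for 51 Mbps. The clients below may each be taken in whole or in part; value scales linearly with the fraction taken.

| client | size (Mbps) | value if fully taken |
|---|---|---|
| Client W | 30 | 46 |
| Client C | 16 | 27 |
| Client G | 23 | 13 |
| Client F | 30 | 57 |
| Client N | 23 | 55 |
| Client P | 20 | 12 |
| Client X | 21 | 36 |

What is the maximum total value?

Sort by value density: Client N 55/23≈2.39, Client F 57/30≈1.9, Client X 36/21≈1.71, Client C 27/16≈1.69, Client W 46/30≈1.53, Client P 12/20≈0.6, Client G 13/23≈0.565.
Client N: take in full, 23 Mbps for value 55 ; 28 left.
28 Mbps left: a 28/30 share of Client F gives 57×28/30 = 53.2.
Total value = 108.2.

108.2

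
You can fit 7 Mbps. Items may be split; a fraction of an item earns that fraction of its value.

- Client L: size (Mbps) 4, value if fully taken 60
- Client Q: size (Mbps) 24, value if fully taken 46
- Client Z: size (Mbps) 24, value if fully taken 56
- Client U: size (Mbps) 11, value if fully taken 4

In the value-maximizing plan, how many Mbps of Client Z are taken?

Sort by value density: Client L 60/4≈15, Client Z 56/24≈2.33, Client Q 46/24≈1.92, Client U 4/11≈0.364.
Take all of Client L (4 Mbps, value 60) — 3 Mbps left.
Only 3 Mbps remain; take 3/24 of Client Z for value 56×3/24 = 7.

3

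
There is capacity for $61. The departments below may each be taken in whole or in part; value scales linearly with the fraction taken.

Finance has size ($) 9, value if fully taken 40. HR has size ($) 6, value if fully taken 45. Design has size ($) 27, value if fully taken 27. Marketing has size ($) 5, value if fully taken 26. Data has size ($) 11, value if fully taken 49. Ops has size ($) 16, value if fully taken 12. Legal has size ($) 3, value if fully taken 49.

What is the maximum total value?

236

Rank by value-to-size ratio: Legal 49/3≈16.3, HR 45/6≈7.5, Marketing 26/5≈5.2, Data 49/11≈4.45, Finance 40/9≈4.44, Design 27/27≈1, Ops 12/16≈0.75.
Legal: take in full, 3 $ for value 49 ; 58 left.
Take all of HR (6 $, value 45) ; 52 $ left.
Take all of Marketing (5 $, value 26) ; 47 $ left.
Take all of Data (11 $, value 49) ; 36 $ left.
All 9 $ of Finance fit (value 40) ; 27 remain.
All 27 $ of Design fit (value 27) ; 0 remain.
Total value = 236.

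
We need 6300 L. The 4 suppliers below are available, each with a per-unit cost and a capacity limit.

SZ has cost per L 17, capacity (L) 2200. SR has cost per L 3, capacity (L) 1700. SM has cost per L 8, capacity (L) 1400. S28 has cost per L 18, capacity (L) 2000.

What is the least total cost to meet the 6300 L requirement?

71700

Cheapest first:
SR at 3: take all 1700 L ; 4600 still needed.
Take 1400 from SM at 8 ; need 3200 more.
SZ at 17: take all 2200 L ; 1000 still needed.
Take 1000 from S28 at 18 to finish.
Cost = 1700×3 + 1400×8 + 2200×17 + 1000×18 = 71700.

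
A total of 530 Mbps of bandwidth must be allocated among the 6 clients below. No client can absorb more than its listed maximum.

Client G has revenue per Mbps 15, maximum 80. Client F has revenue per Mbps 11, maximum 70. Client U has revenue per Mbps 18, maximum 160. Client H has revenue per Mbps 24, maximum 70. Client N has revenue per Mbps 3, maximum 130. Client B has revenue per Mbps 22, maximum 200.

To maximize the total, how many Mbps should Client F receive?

20

Order the clients by revenue per Mbps: Client H 24 > Client B 22 > Client U 18 > Client G 15 > Client F 11 > Client N 3.
Give Client H 70 to hit its cap of 70 ; 460 left.
Give Client B 200 to hit its cap of 200 ; 260 left.
Client U takes 160 to reach its cap of 160 ; 100 left.
Client G takes 80 to reach its cap of 80 ; 20 left.
Only 20 left; Client F takes them to reach 20.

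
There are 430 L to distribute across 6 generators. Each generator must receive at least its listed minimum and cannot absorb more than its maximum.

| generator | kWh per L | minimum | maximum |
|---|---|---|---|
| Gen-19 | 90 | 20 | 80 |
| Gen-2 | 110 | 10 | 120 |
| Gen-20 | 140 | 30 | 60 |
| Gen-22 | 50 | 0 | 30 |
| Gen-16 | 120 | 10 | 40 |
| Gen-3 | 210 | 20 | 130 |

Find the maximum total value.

60900

Meeting every minimum uses 20+10+30+0+10+20 = 90 L, leaving 340.
Highest kWh per L first: Gen-3 210 > Gen-20 140 > Gen-16 120 > Gen-2 110 > Gen-19 90 > Gen-22 50.
Give Gen-3 110 more to hit its cap of 130 ; 230 left.
Gen-20 takes 30 more to reach its cap of 60 ; 200 left.
Gen-16 takes 30 more to reach its cap of 40 ; 170 left.
Give Gen-2 110 more to hit its cap of 120 ; 60 left.
Gen-19: +60 to 80 (cap) ; 0 left.
Total = 90×80 + 110×120 + 140×60 + 120×40 + 210×130 = 60900.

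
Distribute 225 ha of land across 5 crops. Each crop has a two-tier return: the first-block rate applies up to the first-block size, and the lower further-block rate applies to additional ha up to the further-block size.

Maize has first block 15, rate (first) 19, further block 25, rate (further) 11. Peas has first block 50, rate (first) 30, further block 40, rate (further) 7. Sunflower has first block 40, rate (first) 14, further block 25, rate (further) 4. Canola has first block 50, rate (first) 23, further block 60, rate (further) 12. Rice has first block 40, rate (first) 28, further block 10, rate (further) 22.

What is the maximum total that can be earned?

Rank every tier by rate: Peas/T1 30 > Rice/T1 28 > Canola/T1 23 > Rice/T2 22 > Maize/T1 19 > Sunflower/T1 14 > Canola/T2 12 > Maize/T2 11 > Peas/T2 7 > Sunflower/T2 4.
Peas/T1 (30): +50 ; 175 left.
Fill Rice T1 block (40 at 28) ; 135 left.
Canola T1 at 23: fill all 50 ; 85 left.
Fill Rice T2 block (10 at 22) ; 75 left.
Fill Maize T1 block (15 at 19) ; 60 left.
Sunflower T1 at 14: fill all 40 ; 20 left.
Canola T2 at 12: only 20 left, fill 20.
Total = 30×50 + 28×40 + 23×50 + 22×10 + 19×15 + 14×40 + 12×20 = 5075.

5075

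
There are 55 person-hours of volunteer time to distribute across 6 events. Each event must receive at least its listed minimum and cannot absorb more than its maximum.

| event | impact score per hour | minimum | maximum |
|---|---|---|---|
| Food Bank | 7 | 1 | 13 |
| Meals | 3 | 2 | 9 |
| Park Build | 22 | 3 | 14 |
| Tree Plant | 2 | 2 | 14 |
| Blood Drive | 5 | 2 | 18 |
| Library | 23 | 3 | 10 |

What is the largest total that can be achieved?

Meeting every minimum uses 1+2+3+2+2+3 = 13 person-hours, leaving 42.
Rank by impact score per hour: Library 23 > Park Build 22 > Food Bank 7 > Blood Drive 5 > Meals 3 > Tree Plant 2.
Give Library 7 more to hit its cap of 10 ; 35 left.
Park Build: +11 to 14 (cap) ; 24 left.
Food Bank: +12 to 13 (cap) ; 12 left.
Blood Drive: +12 (room for 16) → 14. Pool exhausted.
Total = 7×13 + 3×2 + 22×14 + 2×2 + 5×14 + 23×10 = 709.

709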